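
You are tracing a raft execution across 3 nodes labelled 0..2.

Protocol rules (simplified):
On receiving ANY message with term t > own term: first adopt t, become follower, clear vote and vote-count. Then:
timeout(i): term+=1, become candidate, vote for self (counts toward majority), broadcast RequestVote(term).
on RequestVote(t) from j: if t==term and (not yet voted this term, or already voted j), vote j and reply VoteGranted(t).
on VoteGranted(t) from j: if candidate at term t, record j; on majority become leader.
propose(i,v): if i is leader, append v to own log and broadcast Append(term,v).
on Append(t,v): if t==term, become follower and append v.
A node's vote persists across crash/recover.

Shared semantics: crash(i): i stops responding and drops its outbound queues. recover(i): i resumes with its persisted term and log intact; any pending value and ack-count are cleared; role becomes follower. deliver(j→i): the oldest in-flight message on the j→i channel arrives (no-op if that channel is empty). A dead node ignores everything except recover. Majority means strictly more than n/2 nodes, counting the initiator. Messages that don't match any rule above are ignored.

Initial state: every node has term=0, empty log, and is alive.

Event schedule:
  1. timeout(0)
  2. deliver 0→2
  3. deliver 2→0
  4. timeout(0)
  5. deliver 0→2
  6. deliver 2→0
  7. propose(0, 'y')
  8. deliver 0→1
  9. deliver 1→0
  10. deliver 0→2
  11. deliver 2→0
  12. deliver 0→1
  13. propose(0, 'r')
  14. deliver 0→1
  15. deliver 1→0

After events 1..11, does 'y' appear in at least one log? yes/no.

yes

1. timeout(0):  <0:cand t1 ->
2. deliver 0→2:  <2:foll t1 ->
3. deliver 2→0:  <0:lead t1 ->
4. timeout(0):  <0:cand t2 ->
5. deliver 0→2:  <2:foll t2 ->
6. deliver 2→0:  <0:lead t2 ->
7. propose(0,'y'):  <0:lead t2 y>
8. deliver 0→1:  <1:foll t1 ->
9. deliver 1→0:  nop
10. deliver 0→2:  <2:foll t2 y>
11. deliver 2→0:  nop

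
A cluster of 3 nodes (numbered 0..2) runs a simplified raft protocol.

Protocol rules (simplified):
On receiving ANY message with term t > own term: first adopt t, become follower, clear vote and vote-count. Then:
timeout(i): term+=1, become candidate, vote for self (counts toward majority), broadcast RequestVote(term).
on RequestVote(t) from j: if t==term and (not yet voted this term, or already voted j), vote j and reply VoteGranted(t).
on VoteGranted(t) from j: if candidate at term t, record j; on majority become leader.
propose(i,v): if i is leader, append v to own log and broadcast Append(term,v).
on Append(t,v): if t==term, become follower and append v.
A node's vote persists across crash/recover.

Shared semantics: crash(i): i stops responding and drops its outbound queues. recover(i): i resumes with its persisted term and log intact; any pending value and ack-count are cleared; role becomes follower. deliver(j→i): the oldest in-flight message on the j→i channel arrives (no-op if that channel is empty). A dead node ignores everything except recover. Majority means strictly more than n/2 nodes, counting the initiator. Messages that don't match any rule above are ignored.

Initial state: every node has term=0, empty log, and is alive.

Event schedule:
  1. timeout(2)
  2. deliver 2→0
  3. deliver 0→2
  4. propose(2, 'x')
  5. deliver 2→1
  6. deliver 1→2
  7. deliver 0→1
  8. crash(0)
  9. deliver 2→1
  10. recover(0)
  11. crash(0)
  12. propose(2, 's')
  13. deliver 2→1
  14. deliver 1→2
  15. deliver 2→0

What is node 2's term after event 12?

after 1 — timeout(2): n2:cand/t1/[-]
after 2 — deliver 2→0: n0:foll/t1/[-]
after 3 — deliver 0→2: n2:lead/t1/[-]
after 4 — propose(2,'x'): n2:lead/t1/[x]
after 5 — deliver 2→1: n1:foll/t1/[-]
after 6 — deliver 1→2: ·
after 7 — deliver 0→1: ·
after 8 — crash(0): n0:✗foll/t1/[-]
after 9 — deliver 2→1: n1:foll/t1/[x]
after 10 — recover(0): n0:foll/t1/[-]
after 11 — crash(0): n0:✗foll/t1/[-]
after 12 — propose(2,'s'): n2:lead/t1/[x,s]

1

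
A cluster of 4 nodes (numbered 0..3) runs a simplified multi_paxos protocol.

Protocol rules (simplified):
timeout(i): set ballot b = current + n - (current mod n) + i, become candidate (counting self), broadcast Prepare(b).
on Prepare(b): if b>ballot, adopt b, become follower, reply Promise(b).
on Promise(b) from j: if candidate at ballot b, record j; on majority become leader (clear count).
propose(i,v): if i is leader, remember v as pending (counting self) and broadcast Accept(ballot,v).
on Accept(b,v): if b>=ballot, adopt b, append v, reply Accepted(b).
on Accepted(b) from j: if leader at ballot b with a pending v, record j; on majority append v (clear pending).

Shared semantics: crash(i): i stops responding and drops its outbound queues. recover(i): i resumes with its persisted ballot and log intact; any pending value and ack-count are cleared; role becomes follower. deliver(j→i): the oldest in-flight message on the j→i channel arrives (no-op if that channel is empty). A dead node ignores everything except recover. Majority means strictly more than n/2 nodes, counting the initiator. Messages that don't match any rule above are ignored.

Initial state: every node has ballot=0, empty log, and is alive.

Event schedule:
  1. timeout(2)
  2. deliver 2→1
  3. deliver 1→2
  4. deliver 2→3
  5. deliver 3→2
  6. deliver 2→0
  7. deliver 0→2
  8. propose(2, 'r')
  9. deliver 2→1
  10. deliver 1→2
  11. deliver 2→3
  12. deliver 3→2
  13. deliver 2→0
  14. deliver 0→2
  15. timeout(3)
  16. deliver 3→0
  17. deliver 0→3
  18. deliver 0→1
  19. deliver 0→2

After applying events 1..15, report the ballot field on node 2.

1. timeout(2):  <2:cand b6 ->
2. deliver 2→1:  <1:foll b6 ->
3. deliver 1→2:  nop
4. deliver 2→3:  <3:foll b6 ->
5. deliver 3→2:  <2:lead b6 ->
6. deliver 2→0:  <0:foll b6 ->
7. deliver 0→2:  nop
8. propose(2,'r'):  nop
9. deliver 2→1:  <1:foll b6 r>
10. deliver 1→2:  nop
11. deliver 2→3:  <3:foll b6 r>
12. deliver 3→2:  <2:lead b6 r>
13. deliver 2→0:  <0:foll b6 r>
14. deliver 0→2:  nop
15. timeout(3):  <3:cand b11 r>

6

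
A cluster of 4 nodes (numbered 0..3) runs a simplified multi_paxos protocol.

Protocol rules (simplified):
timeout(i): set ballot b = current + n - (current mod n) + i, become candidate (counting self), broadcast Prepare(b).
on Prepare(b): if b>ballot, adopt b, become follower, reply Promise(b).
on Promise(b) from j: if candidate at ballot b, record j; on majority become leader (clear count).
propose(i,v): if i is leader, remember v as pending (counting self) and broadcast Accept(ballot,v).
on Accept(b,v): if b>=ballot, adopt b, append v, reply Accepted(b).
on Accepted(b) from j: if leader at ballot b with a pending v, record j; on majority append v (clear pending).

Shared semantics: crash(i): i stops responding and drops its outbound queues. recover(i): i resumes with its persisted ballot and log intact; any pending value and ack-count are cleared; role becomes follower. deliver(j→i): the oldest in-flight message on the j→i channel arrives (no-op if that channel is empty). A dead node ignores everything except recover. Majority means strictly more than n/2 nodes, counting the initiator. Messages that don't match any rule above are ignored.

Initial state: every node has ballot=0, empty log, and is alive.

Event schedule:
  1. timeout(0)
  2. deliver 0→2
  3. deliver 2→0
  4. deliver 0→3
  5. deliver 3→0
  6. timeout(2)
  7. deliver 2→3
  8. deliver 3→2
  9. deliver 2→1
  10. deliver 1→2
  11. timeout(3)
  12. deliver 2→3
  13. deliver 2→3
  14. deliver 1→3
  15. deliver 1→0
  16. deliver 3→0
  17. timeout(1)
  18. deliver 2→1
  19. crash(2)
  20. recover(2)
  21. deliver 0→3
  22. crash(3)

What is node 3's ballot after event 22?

e1 timeout(0): 0[cand,b=4,-]
e2 deliver 0→2: 2[foll,b=4,-]
e3 deliver 2→0: ·
e4 deliver 0→3: 3[foll,b=4,-]
e5 deliver 3→0: 0[lead,b=4,-]
e6 timeout(2): 2[cand,b=10,-]
e7 deliver 2→3: 3[foll,b=10,-]
e8 deliver 3→2: ·
e9 deliver 2→1: 1[foll,b=10,-]
e10 deliver 1→2: 2[lead,b=10,-]
e11 timeout(3): 3[cand,b=15,-]
e12 deliver 2→3: ·
e13 deliver 2→3: ·
e14 deliver 1→3: ·
e15 deliver 1→0: ·
e16 deliver 3→0: 0[foll,b=15,-]
e17 timeout(1): 1[cand,b=13,-]
e18 deliver 2→1: ·
e19 crash(2): 2[✗lead,b=10,-]
e20 recover(2): 2[foll,b=10,-]
e21 deliver 0→3: ·
e22 crash(3): 3[✗cand,b=15,-]

15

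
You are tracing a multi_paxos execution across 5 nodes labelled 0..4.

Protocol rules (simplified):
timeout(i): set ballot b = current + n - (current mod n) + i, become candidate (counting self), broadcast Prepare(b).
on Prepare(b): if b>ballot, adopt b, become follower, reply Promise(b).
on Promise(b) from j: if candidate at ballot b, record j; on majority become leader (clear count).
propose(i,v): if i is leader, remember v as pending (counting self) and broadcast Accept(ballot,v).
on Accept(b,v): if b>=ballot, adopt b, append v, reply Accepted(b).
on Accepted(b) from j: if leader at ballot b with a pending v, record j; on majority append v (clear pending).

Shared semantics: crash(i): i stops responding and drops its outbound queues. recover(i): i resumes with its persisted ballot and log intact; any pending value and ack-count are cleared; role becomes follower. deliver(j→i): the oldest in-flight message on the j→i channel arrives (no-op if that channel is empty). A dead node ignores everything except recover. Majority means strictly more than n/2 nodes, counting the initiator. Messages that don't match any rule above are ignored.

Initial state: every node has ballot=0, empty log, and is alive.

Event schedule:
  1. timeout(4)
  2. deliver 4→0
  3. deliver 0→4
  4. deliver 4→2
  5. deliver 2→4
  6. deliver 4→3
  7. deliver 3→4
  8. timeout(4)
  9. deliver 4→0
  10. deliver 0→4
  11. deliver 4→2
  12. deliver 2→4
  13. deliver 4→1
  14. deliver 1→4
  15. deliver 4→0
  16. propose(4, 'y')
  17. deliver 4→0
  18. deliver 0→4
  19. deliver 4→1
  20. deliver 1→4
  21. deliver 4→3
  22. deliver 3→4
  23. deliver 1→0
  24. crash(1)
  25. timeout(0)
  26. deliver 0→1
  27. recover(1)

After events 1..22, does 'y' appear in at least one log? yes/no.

yes

step 1 timeout(4): 4={cand,b=9,log=-}
step 2 deliver 4→0: 0={foll,b=9,log=-}
step 3 deliver 0→4: —
step 4 deliver 4→2: 2={foll,b=9,log=-}
step 5 deliver 2→4: 4={lead,b=9,log=-}
step 6 deliver 4→3: 3={foll,b=9,log=-}
step 7 deliver 3→4: —
step 8 timeout(4): 4={cand,b=14,log=-}
step 9 deliver 4→0: 0={foll,b=14,log=-}
step 10 deliver 0→4: —
step 11 deliver 4→2: 2={foll,b=14,log=-}
step 12 deliver 2→4: 4={lead,b=14,log=-}
step 13 deliver 4→1: 1={foll,b=9,log=-}
step 14 deliver 1→4: —
step 15 deliver 4→0: —
step 16 propose(4,'y'): —
step 17 deliver 4→0: 0={foll,b=14,log=y}
step 18 deliver 0→4: —
step 19 deliver 4→1: 1={foll,b=14,log=-}
step 20 deliver 1→4: —
step 21 deliver 4→3: 3={foll,b=14,log=-}
step 22 deliver 3→4: —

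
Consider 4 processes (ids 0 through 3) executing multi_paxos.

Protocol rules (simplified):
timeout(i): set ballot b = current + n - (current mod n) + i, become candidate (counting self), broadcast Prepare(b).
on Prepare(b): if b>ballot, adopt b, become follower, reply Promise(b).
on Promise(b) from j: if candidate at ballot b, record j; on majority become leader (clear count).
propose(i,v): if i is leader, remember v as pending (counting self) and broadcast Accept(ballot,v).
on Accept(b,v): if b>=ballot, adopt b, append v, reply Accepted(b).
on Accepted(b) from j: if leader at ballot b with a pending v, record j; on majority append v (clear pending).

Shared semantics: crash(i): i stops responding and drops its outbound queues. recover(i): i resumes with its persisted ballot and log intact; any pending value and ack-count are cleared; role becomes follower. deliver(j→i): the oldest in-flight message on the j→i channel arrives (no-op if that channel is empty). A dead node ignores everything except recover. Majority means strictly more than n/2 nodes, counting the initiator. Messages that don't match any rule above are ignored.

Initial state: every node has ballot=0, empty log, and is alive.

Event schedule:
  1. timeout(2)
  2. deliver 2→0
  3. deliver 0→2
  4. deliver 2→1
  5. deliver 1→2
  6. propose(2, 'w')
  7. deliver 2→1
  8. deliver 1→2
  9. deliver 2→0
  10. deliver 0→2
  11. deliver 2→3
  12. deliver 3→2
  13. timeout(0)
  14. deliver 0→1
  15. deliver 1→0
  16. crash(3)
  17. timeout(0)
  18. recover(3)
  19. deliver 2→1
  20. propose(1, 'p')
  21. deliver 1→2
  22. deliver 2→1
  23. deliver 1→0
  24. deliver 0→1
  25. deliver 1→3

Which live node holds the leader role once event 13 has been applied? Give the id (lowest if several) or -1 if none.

2

after 1 — timeout(2): n2:cand/b6/[-]
after 2 — deliver 2→0: n0:foll/b6/[-]
after 3 — deliver 0→2: ·
after 4 — deliver 2→1: n1:foll/b6/[-]
after 5 — deliver 1→2: n2:lead/b6/[-]
after 6 — propose(2,'w'): ·
after 7 — deliver 2→1: n1:foll/b6/[w]
after 8 — deliver 1→2: ·
after 9 — deliver 2→0: n0:foll/b6/[w]
after 10 — deliver 0→2: n2:lead/b6/[w]
after 11 — deliver 2→3: n3:foll/b6/[-]
after 12 — deliver 3→2: ·
after 13 — timeout(0): n0:cand/b8/[w]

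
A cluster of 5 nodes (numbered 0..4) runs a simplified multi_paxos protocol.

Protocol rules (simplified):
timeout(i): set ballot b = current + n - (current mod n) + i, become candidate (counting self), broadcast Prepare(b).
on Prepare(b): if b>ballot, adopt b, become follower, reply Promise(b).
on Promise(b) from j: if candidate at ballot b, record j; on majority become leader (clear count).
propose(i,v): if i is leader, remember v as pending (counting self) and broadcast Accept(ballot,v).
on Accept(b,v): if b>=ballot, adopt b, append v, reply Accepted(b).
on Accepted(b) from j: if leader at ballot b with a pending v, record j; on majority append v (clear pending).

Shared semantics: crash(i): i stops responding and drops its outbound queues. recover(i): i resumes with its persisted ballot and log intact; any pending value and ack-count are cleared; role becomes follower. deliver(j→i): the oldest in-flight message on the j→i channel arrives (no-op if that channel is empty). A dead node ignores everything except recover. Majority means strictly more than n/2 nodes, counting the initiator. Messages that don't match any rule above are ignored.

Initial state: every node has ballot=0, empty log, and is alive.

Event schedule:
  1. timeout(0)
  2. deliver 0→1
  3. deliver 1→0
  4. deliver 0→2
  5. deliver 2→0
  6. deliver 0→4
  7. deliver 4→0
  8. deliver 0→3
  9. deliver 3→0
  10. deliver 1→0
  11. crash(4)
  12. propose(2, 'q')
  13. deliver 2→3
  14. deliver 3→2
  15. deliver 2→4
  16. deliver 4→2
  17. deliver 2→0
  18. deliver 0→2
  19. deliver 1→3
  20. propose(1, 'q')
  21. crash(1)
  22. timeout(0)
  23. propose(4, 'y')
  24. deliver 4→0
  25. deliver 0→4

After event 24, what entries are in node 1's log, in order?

empty

after 1 — timeout(0): n0:cand/b5/[-]
after 2 — deliver 0→1: n1:foll/b5/[-]
after 3 — deliver 1→0: ·
after 4 — deliver 0→2: n2:foll/b5/[-]
after 5 — deliver 2→0: n0:lead/b5/[-]
after 6 — deliver 0→4: n4:foll/b5/[-]
after 7 — deliver 4→0: ·
after 8 — deliver 0→3: n3:foll/b5/[-]
after 9 — deliver 3→0: ·
after 10 — deliver 1→0: ·
after 11 — crash(4): n4:✗foll/b5/[-]
after 12 — propose(2,'q'): ·
after 13 — deliver 2→3: ·
after 14 — deliver 3→2: ·
after 15 — deliver 2→4: ·
after 16 — deliver 4→2: ·
after 17 — deliver 2→0: ·
after 18 — deliver 0→2: ·
after 19 — deliver 1→3: ·
after 20 — propose(1,'q'): ·
after 21 — crash(1): n1:✗foll/b5/[-]
after 22 — timeout(0): n0:cand/b10/[-]
after 23 — propose(4,'y'): ·
after 24 — deliver 4→0: ·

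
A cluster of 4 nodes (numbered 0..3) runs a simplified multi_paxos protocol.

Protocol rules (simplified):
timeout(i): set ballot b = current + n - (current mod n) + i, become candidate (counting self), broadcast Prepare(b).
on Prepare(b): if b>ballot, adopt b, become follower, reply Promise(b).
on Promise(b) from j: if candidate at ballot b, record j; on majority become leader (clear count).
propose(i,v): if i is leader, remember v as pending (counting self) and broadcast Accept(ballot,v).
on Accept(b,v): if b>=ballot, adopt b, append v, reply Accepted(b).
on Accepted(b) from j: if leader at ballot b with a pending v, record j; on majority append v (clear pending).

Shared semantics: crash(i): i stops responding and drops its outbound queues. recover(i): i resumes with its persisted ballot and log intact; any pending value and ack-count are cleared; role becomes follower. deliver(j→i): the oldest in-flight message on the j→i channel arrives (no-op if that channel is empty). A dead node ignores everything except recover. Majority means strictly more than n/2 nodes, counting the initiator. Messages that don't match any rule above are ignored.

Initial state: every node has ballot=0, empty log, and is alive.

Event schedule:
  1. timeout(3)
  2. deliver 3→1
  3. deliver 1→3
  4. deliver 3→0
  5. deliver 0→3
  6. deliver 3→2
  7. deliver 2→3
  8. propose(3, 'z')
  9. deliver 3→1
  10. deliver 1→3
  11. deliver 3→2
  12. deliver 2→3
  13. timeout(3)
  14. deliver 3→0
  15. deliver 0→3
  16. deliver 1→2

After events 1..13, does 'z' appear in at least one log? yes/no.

step 1 timeout(3): 3={cand,b=7,log=-}
step 2 deliver 3→1: 1={foll,b=7,log=-}
step 3 deliver 1→3: —
step 4 deliver 3→0: 0={foll,b=7,log=-}
step 5 deliver 0→3: 3={lead,b=7,log=-}
step 6 deliver 3→2: 2={foll,b=7,log=-}
step 7 deliver 2→3: —
step 8 propose(3,'z'): —
step 9 deliver 3→1: 1={foll,b=7,log=z}
step 10 deliver 1→3: —
step 11 deliver 3→2: 2={foll,b=7,log=z}
step 12 deliver 2→3: 3={lead,b=7,log=z}
step 13 timeout(3): 3={cand,b=11,log=z}

yes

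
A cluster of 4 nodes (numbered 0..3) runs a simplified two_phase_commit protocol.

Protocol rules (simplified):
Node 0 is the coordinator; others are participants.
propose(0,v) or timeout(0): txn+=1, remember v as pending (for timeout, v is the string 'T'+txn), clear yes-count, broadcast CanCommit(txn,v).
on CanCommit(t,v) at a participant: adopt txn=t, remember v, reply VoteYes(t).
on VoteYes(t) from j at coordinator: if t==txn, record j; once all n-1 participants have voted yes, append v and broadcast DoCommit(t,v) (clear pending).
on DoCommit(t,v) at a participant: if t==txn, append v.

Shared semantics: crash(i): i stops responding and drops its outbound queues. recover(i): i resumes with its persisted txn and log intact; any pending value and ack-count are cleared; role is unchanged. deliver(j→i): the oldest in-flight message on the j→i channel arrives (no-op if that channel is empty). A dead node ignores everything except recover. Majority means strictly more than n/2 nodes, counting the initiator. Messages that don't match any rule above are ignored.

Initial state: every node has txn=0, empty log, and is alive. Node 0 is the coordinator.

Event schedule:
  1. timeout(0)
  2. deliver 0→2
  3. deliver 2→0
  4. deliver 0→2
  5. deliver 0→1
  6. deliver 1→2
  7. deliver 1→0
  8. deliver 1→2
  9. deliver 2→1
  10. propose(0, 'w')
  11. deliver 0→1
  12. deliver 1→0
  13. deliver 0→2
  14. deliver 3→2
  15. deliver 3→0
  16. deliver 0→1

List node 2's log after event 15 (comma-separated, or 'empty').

empty

e1 timeout(0): 0[coor,t=1,-]
e2 deliver 0→2: 2[part,t=1,-]
e3 deliver 2→0: ·
e4 deliver 0→2: ·
e5 deliver 0→1: 1[part,t=1,-]
e6 deliver 1→2: ·
e7 deliver 1→0: ·
e8 deliver 1→2: ·
e9 deliver 2→1: ·
e10 propose(0,'w'): 0[coor,t=2,-]
e11 deliver 0→1: 1[part,t=2,-]
e12 deliver 1→0: ·
e13 deliver 0→2: 2[part,t=2,-]
e14 deliver 3→2: ·
e15 deliver 3→0: ·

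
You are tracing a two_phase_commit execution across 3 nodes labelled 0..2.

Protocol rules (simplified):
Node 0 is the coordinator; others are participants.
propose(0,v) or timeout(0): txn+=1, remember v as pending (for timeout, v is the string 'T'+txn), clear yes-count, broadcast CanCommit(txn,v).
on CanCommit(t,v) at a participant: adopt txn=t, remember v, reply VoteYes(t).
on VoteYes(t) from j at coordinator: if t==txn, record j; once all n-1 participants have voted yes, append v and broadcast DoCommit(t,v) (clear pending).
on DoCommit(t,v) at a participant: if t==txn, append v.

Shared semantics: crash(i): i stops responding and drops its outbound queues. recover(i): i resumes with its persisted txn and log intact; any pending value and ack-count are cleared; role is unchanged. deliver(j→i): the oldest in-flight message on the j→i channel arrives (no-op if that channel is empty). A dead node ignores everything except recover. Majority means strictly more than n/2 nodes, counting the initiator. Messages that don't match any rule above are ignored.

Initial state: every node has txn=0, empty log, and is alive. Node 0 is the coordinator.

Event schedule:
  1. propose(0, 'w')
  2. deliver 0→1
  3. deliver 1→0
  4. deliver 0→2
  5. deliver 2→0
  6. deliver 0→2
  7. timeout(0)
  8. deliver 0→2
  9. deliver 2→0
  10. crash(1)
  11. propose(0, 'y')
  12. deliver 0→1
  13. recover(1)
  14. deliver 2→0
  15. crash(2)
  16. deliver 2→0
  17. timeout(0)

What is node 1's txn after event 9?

step 1 propose(0,'w'): 0={coor,t=1,log=-}
step 2 deliver 0→1: 1={part,t=1,log=-}
step 3 deliver 1→0: —
step 4 deliver 0→2: 2={part,t=1,log=-}
step 5 deliver 2→0: 0={coor,t=1,log=w}
step 6 deliver 0→2: 2={part,t=1,log=w}
step 7 timeout(0): 0={coor,t=2,log=w}
step 8 deliver 0→2: 2={part,t=2,log=w}
step 9 deliver 2→0: —

1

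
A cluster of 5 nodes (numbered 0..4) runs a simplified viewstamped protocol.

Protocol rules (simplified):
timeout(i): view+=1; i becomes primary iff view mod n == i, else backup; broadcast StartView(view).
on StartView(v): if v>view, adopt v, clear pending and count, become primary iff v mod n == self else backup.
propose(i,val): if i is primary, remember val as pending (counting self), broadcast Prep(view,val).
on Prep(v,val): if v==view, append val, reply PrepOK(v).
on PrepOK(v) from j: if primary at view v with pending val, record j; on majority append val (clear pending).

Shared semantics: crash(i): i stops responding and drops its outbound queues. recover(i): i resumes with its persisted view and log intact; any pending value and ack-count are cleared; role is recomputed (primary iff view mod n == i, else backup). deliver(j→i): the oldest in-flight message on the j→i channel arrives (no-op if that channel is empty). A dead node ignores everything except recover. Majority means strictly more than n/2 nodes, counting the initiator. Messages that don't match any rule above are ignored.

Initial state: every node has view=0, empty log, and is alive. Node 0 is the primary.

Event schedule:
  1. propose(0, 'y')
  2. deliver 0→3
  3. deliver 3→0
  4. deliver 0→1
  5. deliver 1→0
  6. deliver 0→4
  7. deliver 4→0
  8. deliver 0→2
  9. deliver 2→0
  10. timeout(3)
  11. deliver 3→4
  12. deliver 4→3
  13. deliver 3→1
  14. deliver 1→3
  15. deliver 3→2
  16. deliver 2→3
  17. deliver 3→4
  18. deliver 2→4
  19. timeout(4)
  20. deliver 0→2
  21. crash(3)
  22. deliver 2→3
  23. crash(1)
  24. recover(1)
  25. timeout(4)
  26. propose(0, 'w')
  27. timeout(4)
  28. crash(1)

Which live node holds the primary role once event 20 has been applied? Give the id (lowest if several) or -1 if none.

0

[1] propose(0,'y') → ∅
[2] deliver 0→3 → N3(back v0 [y])
[3] deliver 3→0 → ∅
[4] deliver 0→1 → N1(back v0 [y])
[5] deliver 1→0 → N0(prim v0 [y])
[6] deliver 0→4 → N4(back v0 [y])
[7] deliver 4→0 → ∅
[8] deliver 0→2 → N2(back v0 [y])
[9] deliver 2→0 → ∅
[10] timeout(3) → N3(back v1 [y])
[11] deliver 3→4 → N4(back v1 [y])
[12] deliver 4→3 → ∅
[13] deliver 3→1 → N1(prim v1 [y])
[14] deliver 1→3 → ∅
[15] deliver 3→2 → N2(back v1 [y])
[16] deliver 2→3 → ∅
[17] deliver 3→4 → ∅
[18] deliver 2→4 → ∅
[19] timeout(4) → N4(back v2 [y])
[20] deliver 0→2 → ∅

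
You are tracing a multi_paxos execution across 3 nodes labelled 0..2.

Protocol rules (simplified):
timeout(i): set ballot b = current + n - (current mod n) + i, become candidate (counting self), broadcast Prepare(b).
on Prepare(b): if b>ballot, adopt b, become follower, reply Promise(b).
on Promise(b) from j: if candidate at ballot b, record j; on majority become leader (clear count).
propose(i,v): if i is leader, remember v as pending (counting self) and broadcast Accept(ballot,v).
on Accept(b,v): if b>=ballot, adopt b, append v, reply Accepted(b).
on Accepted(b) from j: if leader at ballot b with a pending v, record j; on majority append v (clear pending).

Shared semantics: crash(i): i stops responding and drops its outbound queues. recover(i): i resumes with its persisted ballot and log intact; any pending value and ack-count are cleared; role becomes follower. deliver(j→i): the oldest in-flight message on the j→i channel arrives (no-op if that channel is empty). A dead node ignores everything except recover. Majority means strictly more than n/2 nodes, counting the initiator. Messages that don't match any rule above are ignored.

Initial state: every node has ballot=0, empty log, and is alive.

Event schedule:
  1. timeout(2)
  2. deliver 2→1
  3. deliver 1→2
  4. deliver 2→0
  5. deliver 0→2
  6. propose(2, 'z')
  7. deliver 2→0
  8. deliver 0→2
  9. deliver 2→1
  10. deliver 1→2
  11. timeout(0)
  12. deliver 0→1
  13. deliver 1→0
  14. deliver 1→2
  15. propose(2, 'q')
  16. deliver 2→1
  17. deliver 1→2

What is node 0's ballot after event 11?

e1 timeout(2): 2[cand,b=5,-]
e2 deliver 2→1: 1[foll,b=5,-]
e3 deliver 1→2: 2[lead,b=5,-]
e4 deliver 2→0: 0[foll,b=5,-]
e5 deliver 0→2: ·
e6 propose(2,'z'): ·
e7 deliver 2→0: 0[foll,b=5,z]
e8 deliver 0→2: 2[lead,b=5,z]
e9 deliver 2→1: 1[foll,b=5,z]
e10 deliver 1→2: ·
e11 timeout(0): 0[cand,b=6,z]

6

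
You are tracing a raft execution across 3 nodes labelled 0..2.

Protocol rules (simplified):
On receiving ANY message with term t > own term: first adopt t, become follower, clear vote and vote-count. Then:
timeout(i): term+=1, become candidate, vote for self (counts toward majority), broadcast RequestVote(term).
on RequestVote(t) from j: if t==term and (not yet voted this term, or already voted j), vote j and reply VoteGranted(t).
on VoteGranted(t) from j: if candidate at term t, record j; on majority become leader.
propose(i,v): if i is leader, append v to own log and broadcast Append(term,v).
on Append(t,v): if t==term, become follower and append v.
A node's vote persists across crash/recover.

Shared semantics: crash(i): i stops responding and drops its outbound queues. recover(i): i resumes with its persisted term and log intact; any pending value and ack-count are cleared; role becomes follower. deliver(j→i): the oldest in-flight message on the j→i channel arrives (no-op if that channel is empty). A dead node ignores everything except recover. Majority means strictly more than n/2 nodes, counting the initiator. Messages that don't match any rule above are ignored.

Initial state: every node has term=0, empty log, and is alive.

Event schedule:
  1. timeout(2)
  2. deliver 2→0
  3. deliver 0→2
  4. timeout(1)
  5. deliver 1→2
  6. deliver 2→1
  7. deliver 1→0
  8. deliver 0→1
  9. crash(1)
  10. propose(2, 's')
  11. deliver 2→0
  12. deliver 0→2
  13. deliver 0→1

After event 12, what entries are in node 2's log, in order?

after 1 — timeout(2): n2:cand/t1/[-]
after 2 — deliver 2→0: n0:foll/t1/[-]
after 3 — deliver 0→2: n2:lead/t1/[-]
after 4 — timeout(1): n1:cand/t1/[-]
after 5 — deliver 1→2: ·
after 6 — deliver 2→1: ·
after 7 — deliver 1→0: ·
after 8 — deliver 0→1: ·
after 9 — crash(1): n1:✗cand/t1/[-]
after 10 — propose(2,'s'): n2:lead/t1/[s]
after 11 — deliver 2→0: n0:foll/t1/[s]
after 12 — deliver 0→2: ·

s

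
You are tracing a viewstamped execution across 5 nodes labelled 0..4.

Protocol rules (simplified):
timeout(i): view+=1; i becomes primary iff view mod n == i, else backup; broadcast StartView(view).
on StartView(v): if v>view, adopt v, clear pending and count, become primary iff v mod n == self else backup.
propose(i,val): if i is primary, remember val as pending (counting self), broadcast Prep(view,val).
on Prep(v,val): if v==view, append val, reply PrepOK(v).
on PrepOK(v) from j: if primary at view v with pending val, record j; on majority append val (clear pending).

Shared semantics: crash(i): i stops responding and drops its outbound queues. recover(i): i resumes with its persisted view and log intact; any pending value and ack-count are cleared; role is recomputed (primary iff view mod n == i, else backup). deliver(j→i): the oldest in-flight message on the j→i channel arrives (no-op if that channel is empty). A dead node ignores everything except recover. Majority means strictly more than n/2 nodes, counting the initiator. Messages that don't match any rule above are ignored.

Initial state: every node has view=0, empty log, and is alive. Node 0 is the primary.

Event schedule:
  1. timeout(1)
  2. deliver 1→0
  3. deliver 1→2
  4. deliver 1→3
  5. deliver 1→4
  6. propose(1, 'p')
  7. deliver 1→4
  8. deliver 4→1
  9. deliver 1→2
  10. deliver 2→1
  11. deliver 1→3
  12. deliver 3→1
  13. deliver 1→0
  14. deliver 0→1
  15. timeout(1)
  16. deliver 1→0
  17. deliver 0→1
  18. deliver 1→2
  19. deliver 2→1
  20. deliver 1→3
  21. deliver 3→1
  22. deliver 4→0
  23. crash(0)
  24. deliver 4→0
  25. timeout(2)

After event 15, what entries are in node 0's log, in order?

after 1 — timeout(1): n1:prim/v1/[-]
after 2 — deliver 1→0: n0:back/v1/[-]
after 3 — deliver 1→2: n2:back/v1/[-]
after 4 — deliver 1→3: n3:back/v1/[-]
after 5 — deliver 1→4: n4:back/v1/[-]
after 6 — propose(1,'p'): ·
after 7 — deliver 1→4: n4:back/v1/[p]
after 8 — deliver 4→1: ·
after 9 — deliver 1→2: n2:back/v1/[p]
after 10 — deliver 2→1: n1:prim/v1/[p]
after 11 — deliver 1→3: n3:back/v1/[p]
after 12 — deliver 3→1: ·
after 13 — deliver 1→0: n0:back/v1/[p]
after 14 — deliver 0→1: ·
after 15 — timeout(1): n1:back/v2/[p]

p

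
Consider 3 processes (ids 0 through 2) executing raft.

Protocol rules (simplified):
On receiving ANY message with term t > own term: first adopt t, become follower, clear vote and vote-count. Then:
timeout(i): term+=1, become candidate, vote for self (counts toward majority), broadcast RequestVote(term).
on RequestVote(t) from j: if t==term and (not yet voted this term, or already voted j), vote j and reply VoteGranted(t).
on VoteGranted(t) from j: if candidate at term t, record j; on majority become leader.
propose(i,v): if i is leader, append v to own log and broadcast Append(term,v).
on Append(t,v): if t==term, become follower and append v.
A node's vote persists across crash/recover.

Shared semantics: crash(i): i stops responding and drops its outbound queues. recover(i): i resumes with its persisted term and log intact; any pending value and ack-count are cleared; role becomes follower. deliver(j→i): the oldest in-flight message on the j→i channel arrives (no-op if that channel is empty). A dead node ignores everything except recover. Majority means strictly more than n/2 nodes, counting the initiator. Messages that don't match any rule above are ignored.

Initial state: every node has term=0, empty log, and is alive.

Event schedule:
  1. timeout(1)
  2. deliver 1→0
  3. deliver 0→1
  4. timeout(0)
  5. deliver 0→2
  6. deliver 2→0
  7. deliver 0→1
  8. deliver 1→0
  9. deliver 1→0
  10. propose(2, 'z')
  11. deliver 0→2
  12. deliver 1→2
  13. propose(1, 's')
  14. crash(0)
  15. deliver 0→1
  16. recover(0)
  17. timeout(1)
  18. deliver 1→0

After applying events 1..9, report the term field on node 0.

e1 timeout(1): 1[cand,t=1,-]
e2 deliver 1→0: 0[foll,t=1,-]
e3 deliver 0→1: 1[lead,t=1,-]
e4 timeout(0): 0[cand,t=2,-]
e5 deliver 0→2: 2[foll,t=2,-]
e6 deliver 2→0: 0[lead,t=2,-]
e7 deliver 0→1: 1[foll,t=2,-]
e8 deliver 1→0: ·
e9 deliver 1→0: ·

2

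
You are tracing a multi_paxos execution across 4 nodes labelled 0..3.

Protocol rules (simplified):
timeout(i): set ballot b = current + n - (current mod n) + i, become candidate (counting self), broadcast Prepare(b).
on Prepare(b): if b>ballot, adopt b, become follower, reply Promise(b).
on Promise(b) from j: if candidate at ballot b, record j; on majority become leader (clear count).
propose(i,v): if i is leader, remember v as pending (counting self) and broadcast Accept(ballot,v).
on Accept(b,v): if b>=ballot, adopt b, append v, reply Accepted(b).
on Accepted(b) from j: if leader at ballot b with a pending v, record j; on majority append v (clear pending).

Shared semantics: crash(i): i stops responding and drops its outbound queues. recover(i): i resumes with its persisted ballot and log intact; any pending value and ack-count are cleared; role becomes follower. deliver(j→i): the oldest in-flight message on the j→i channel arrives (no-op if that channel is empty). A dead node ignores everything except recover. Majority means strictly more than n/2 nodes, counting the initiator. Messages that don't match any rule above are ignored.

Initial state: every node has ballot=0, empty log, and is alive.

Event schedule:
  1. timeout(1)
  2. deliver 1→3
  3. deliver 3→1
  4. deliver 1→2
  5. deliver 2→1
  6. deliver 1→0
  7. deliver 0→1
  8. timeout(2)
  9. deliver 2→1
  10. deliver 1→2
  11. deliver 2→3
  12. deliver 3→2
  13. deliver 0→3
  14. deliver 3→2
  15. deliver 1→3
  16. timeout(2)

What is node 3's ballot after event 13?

[1] timeout(1) → N1(cand b5 [-])
[2] deliver 1→3 → N3(foll b5 [-])
[3] deliver 3→1 → ∅
[4] deliver 1→2 → N2(foll b5 [-])
[5] deliver 2→1 → N1(lead b5 [-])
[6] deliver 1→0 → N0(foll b5 [-])
[7] deliver 0→1 → ∅
[8] timeout(2) → N2(cand b10 [-])
[9] deliver 2→1 → N1(foll b10 [-])
[10] deliver 1→2 → ∅
[11] deliver 2→3 → N3(foll b10 [-])
[12] deliver 3→2 → N2(lead b10 [-])
[13] deliver 0→3 → ∅

10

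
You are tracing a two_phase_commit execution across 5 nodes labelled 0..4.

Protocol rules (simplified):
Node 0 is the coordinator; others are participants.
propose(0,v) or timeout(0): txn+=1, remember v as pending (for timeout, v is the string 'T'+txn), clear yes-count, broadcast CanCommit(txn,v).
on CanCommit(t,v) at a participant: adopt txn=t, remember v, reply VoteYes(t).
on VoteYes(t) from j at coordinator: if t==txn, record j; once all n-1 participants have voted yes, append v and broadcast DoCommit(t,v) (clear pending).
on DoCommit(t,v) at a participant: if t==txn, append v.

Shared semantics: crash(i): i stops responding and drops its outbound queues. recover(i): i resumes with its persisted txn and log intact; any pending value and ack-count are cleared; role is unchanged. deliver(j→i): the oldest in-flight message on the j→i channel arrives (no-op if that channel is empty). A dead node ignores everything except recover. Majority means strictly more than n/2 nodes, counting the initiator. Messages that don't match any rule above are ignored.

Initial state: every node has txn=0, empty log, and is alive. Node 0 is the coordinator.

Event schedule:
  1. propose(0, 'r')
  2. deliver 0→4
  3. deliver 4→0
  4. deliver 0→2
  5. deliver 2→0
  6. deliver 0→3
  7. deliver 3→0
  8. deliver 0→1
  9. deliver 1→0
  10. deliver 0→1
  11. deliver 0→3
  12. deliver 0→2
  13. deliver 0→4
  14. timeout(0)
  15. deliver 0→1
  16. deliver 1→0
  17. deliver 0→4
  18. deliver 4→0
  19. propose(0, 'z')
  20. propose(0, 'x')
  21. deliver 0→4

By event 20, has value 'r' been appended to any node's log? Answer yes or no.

yes

e1 propose(0,'r'): 0[coor,t=1,-]
e2 deliver 0→4: 4[part,t=1,-]
e3 deliver 4→0: ·
e4 deliver 0→2: 2[part,t=1,-]
e5 deliver 2→0: ·
e6 deliver 0→3: 3[part,t=1,-]
e7 deliver 3→0: ·
e8 deliver 0→1: 1[part,t=1,-]
e9 deliver 1→0: 0[coor,t=1,r]
e10 deliver 0→1: 1[part,t=1,r]
e11 deliver 0→3: 3[part,t=1,r]
e12 deliver 0→2: 2[part,t=1,r]
e13 deliver 0→4: 4[part,t=1,r]
e14 timeout(0): 0[coor,t=2,r]
e15 deliver 0→1: 1[part,t=2,r]
e16 deliver 1→0: ·
e17 deliver 0→4: 4[part,t=2,r]
e18 deliver 4→0: ·
e19 propose(0,'z'): 0[coor,t=3,r]
e20 propose(0,'x'): 0[coor,t=4,r]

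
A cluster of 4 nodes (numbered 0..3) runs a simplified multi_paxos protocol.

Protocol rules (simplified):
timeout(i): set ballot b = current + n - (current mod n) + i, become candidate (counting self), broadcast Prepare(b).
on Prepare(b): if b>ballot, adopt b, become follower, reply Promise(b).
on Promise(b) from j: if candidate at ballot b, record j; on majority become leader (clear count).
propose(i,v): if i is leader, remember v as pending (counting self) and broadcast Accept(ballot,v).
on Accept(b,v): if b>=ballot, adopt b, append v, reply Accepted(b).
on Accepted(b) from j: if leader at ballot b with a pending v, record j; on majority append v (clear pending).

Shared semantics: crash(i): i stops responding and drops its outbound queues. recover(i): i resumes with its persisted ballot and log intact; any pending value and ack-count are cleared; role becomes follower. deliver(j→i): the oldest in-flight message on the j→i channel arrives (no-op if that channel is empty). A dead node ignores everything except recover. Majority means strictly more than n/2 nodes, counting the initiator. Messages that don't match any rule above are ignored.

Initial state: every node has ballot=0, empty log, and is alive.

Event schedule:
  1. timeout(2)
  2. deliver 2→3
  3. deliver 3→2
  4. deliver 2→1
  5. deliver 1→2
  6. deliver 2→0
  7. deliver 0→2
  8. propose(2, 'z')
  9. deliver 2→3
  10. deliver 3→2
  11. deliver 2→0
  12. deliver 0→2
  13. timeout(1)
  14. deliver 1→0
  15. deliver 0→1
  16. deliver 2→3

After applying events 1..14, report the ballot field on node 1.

[1] timeout(2) → N2(cand b6 [-])
[2] deliver 2→3 → N3(foll b6 [-])
[3] deliver 3→2 → ∅
[4] deliver 2→1 → N1(foll b6 [-])
[5] deliver 1→2 → N2(lead b6 [-])
[6] deliver 2→0 → N0(foll b6 [-])
[7] deliver 0→2 → ∅
[8] propose(2,'z') → ∅
[9] deliver 2→3 → N3(foll b6 [z])
[10] deliver 3→2 → ∅
[11] deliver 2→0 → N0(foll b6 [z])
[12] deliver 0→2 → N2(lead b6 [z])
[13] timeout(1) → N1(cand b9 [-])
[14] deliver 1→0 → N0(foll b9 [z])

9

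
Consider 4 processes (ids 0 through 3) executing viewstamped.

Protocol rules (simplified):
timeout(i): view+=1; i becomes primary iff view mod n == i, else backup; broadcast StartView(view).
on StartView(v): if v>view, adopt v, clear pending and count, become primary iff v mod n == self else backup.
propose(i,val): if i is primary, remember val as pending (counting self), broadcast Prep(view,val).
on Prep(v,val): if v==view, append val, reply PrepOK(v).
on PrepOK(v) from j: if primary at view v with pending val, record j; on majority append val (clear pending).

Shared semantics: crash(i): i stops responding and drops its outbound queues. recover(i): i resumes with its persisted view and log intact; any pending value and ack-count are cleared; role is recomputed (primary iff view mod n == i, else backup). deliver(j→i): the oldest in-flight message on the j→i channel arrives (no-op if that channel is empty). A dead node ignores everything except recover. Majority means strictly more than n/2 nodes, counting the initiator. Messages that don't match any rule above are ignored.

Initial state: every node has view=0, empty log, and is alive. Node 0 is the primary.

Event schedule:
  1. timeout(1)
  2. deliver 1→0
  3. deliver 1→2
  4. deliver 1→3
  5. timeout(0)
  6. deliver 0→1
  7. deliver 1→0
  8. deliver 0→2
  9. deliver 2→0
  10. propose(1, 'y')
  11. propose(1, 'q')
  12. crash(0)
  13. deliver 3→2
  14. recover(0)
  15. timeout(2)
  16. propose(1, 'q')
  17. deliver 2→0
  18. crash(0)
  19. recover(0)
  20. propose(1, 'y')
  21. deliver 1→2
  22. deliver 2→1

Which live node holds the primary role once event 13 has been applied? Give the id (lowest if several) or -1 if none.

[1] timeout(1) → N1(prim v1 [-])
[2] deliver 1→0 → N0(back v1 [-])
[3] deliver 1→2 → N2(back v1 [-])
[4] deliver 1→3 → N3(back v1 [-])
[5] timeout(0) → N0(back v2 [-])
[6] deliver 0→1 → N1(back v2 [-])
[7] deliver 1→0 → ∅
[8] deliver 0→2 → N2(prim v2 [-])
[9] deliver 2→0 → ∅
[10] propose(1,'y') → ∅
[11] propose(1,'q') → ∅
[12] crash(0) → N0(✗back v2 [-])
[13] deliver 3→2 → ∅

2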